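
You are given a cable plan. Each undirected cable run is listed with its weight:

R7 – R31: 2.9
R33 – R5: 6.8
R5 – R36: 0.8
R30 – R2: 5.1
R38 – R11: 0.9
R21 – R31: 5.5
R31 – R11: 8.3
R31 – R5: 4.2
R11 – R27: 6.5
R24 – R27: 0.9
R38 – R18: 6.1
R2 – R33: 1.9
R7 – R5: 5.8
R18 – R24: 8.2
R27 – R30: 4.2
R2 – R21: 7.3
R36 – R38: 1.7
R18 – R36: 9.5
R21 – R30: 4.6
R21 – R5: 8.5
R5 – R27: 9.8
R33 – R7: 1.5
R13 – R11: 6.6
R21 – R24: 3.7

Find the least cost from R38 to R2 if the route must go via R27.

Best R38 to R27: R38–R11–R27 costing 7.4
Best R27 to R2: R27–R30–R2 costing 9.3
Total via R27: 7.4 + 9.3 = 16.7.

16.7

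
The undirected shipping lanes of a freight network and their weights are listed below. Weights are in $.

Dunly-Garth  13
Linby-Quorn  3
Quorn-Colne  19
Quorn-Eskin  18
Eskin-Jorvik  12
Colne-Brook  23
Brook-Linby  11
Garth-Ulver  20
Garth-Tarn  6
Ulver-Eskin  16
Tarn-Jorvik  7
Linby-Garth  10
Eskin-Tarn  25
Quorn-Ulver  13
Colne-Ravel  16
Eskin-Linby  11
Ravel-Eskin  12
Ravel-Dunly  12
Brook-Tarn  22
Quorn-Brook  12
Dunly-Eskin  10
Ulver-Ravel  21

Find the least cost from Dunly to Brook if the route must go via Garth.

$34

Shortest Dunly→Garth: Dunly → Garth = 13
Shortest Garth→Brook: Garth → Linby → Brook = 21
Total via Garth: 13 + 21 = $34.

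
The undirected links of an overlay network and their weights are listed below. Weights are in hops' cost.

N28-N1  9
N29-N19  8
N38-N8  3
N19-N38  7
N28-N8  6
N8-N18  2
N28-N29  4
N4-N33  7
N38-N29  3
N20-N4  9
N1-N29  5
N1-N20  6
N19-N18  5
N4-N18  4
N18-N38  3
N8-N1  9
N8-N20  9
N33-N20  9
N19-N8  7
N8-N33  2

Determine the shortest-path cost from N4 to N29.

10 hops' cost

Candidate routes:
N4–N33–N8–N38–N29: 7+2+3+3 = 15
N4–N18–N8–N28–N29: 4+2+6+4 = 16
N4–N18–N38–N29: 4+3+3 = 10
N4–N18–N8–N38–N29: 4+2+3+3 = 12
The minimum is 10 hops' cost via N4–N18–N38–N29.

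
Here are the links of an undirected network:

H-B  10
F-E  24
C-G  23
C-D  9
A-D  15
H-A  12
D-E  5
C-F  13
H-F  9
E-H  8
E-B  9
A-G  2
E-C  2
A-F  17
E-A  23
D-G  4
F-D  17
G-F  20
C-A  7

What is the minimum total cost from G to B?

Running Dijkstra from G:
G: 0
A: 2  (via G)
D: 4  (via G)
C: 9  (via A)
E: 9  (via D)
H: 14  (via A)
B: 18  (via E)
Shortest route: G → D → E → B = 18.

18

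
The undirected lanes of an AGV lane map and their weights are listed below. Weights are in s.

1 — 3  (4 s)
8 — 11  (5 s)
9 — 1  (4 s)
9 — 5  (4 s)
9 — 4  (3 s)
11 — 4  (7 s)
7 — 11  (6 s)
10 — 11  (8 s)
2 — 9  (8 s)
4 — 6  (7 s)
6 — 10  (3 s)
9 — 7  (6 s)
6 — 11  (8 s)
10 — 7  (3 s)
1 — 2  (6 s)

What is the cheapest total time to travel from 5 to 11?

Enumerating some paths:
5 - 9 - 7 - 10 - 11: 4+6+3+8 = 21
5 - 9 - 4 - 11: 4+3+7 = 14
5 - 9 - 7 - 11: 4+6+6 = 16
Cheapest is 5 - 9 - 4 - 11 at 14 s.

14 s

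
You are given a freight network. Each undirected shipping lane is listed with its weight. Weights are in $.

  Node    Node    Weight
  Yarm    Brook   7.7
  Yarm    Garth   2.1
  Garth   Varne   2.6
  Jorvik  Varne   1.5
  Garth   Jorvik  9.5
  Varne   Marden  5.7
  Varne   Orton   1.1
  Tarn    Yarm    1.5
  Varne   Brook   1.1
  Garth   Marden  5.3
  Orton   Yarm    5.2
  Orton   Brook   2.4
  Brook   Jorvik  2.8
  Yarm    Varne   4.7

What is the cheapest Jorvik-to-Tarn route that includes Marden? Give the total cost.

$16.1

Shortest Jorvik→Marden: Jorvik–Varne–Marden = 7.2
Best Marden to Tarn: Marden–Garth–Yarm–Tarn costing 8.9
Total via Marden: 7.2 + 8.9 = $16.1.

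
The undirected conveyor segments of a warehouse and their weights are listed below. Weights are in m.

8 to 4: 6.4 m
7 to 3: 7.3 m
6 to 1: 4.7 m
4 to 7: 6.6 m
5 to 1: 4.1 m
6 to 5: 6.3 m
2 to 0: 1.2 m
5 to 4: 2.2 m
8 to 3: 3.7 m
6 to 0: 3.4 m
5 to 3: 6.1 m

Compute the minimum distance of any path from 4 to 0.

Running Dijkstra from 4:
4: 0
5: 2.2  (via 4)
1: 6.3  (via 5)
8: 6.4  (via 4)
7: 6.6  (via 4)
3: 8.3  (via 5)
6: 8.5  (via 5)
0: 11.9  (via 6)
Shortest route: 4 → 5 → 6 → 0 = 11.9 m.

11.9 m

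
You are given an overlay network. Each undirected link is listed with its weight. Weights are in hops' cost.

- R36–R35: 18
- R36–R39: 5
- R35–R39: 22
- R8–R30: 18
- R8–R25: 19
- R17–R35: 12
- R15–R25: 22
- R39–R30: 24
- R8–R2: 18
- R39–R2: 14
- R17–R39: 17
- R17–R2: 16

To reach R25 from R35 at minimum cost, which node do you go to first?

R17

Compare a few routes:
R35–R17–R2–R8–R25: 12+16+18+19 = 65
R35–R36–R39–R2–R8–R25: 18+5+14+18+19 = 74
R35–R17–R39–R2–R8–R25: 12+17+14+18+19 = 80
R35–R39–R2–R8–R25: 22+14+18+19 = 73
Cheapest is R35–R17–R2–R8–R25 at 65 hops' cost.
So from R35 the first move is to R17.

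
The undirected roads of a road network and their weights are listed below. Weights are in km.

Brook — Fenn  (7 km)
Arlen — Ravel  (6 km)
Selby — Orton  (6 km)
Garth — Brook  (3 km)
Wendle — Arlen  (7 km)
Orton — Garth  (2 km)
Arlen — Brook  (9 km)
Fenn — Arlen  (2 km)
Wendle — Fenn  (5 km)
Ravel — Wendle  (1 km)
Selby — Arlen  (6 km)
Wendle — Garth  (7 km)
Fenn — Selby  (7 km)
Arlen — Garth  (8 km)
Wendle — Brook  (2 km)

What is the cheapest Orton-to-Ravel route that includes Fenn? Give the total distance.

18 km

Shortest Orton→Fenn: Orton–Garth–Brook–Fenn = 12
Shortest Fenn→Ravel: Fenn–Wendle–Ravel = 6
Total via Fenn: 12 + 6 = 18 km.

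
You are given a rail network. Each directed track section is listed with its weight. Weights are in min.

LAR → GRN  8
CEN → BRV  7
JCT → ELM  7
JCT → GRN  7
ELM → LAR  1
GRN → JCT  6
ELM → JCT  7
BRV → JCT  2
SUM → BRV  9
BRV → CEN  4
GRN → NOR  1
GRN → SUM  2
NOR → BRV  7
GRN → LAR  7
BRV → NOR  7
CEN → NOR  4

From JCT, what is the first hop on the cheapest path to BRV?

GRN

Candidate routes:
JCT → GRN → SUM → BRV: 7+2+9 = 18
JCT → GRN → NOR → BRV: 7+1+7 = 15
The minimum is 15 min via JCT → GRN → NOR → BRV.
So from JCT the first move is to GRN.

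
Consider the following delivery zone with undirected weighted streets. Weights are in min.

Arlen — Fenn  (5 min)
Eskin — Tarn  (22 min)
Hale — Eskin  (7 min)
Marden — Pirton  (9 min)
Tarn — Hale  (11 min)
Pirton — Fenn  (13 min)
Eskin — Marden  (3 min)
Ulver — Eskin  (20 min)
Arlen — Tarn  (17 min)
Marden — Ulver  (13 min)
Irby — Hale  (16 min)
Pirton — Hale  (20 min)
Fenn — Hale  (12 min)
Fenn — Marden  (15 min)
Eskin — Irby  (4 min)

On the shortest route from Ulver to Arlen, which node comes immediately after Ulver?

Marden

Enumerating some paths:
Ulver - Marden - Eskin - Hale - Fenn - Arlen: 13+3+7+12+5 = 40
Ulver - Marden - Pirton - Fenn - Arlen: 13+9+13+5 = 40
Ulver - Marden - Fenn - Arlen: 13+15+5 = 33
Cheapest is Ulver - Marden - Fenn - Arlen at 33 min.
So from Ulver the first move is to Marden.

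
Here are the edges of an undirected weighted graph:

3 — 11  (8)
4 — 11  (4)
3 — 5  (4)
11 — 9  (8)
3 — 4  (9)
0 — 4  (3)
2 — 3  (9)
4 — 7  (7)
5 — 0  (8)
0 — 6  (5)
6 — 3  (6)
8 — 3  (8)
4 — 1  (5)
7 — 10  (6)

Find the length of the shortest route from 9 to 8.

Settle nodes by increasing distance from 9:
9: 0
11: 8  (via 9)
4: 12  (via 11)
0: 15  (via 4)
3: 16  (via 11)
1: 17  (via 4)
7: 19  (via 4)
5: 20  (via 3)
6: 20  (via 0)
8: 24  (via 3)
Shortest route: 9 → 11 → 3 → 8 = 24.

24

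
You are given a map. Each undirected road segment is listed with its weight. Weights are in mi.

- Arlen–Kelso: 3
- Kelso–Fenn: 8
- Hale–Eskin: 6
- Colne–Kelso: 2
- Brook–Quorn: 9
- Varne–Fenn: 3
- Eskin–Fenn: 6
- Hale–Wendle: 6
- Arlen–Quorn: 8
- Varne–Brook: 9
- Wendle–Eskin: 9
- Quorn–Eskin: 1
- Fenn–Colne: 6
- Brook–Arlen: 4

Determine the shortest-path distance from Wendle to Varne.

Running Dijkstra from Wendle:
Wendle: 0
Hale: 6  (via Wendle)
Eskin: 9  (via Wendle)
Quorn: 10  (via Eskin)
Fenn: 15  (via Eskin)
Varne: 18  (via Fenn)
Shortest route: Wendle → Eskin → Fenn → Varne = 18 mi.

18 mi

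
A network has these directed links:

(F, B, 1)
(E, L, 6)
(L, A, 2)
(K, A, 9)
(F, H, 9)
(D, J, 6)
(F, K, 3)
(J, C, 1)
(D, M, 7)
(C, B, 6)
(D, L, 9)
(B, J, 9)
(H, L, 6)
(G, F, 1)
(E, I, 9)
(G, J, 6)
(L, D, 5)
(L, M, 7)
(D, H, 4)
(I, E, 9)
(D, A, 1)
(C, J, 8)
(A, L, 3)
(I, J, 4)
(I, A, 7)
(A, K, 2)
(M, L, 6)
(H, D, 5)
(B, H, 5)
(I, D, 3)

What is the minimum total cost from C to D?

Settle nodes by increasing distance from C:
C: 0
B: 6  (via C)
J: 8  (via C)
H: 11  (via B)
D: 16  (via H)
Shortest route: C → B → H → D = 16.

16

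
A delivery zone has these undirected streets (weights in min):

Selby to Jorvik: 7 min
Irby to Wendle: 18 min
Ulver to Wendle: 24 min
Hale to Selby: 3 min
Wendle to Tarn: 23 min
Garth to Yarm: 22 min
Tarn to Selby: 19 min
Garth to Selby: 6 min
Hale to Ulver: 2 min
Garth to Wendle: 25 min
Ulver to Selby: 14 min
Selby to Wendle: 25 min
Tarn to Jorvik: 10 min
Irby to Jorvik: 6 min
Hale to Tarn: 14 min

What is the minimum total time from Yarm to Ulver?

33 min

Compare a few routes:
Yarm–Garth–Selby–Hale–Ulver: 22+6+3+2 = 33
Yarm–Garth–Selby–Jorvik–Tarn–Hale–Ulver: 22+6+7+10+14+2 = 61
Yarm–Garth–Selby–Tarn–Hale–Ulver: 22+6+19+14+2 = 63
Yarm–Garth–Selby–Ulver: 22+6+14 = 42
Cheapest is Yarm–Garth–Selby–Hale–Ulver at 33 min.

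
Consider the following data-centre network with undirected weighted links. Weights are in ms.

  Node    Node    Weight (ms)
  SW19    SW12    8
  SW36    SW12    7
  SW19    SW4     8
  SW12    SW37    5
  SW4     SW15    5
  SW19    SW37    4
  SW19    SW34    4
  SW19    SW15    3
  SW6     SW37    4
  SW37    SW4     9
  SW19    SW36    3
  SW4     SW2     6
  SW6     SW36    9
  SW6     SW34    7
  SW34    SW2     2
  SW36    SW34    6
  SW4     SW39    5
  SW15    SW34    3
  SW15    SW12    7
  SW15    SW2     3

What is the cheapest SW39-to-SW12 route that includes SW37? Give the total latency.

19 ms

Shortest SW39→SW37: SW39 → SW4 → SW37 = 14
Shortest SW37→SW12: SW37 → SW12 = 5
Total via SW37: 14 + 5 = 19 ms.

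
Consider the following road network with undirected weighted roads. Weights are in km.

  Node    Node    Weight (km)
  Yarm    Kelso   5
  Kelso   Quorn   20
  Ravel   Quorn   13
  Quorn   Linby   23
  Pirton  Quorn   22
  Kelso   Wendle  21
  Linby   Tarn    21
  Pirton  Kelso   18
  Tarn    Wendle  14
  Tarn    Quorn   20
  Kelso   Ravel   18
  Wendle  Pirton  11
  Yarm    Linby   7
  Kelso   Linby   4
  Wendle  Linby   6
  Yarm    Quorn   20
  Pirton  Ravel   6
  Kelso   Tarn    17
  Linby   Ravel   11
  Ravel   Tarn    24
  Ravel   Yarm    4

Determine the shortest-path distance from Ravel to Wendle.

Running Dijkstra from Ravel:
Ravel: 0
Yarm: 4  (via Ravel)
Pirton: 6  (via Ravel)
Kelso: 9  (via Yarm)
Linby: 11  (via Ravel)
Quorn: 13  (via Ravel)
Wendle: 17  (via Pirton)
Shortest route: Ravel → Pirton → Wendle = 17 km.

17 km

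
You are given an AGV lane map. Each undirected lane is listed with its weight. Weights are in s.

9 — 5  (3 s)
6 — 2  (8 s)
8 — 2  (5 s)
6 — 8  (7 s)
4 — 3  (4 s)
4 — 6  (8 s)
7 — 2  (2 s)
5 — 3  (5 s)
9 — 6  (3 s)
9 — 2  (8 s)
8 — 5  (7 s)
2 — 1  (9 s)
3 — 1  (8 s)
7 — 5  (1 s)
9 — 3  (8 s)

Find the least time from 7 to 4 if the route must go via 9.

15 s

Best 7 to 9: 7–5–9 costing 4
Best 9 to 4: 9–6–4 costing 11
Total via 9: 4 + 11 = 15 s.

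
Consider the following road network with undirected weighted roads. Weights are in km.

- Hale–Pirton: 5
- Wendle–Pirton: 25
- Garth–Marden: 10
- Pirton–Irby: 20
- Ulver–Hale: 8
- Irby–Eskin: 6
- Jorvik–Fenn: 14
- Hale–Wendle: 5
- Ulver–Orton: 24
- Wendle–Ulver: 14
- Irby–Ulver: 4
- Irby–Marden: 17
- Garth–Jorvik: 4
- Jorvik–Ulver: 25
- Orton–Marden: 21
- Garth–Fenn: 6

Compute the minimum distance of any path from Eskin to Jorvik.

35 km

Enumerating some paths:
Eskin → Irby → Ulver → Jorvik: 6+4+25 = 35
Eskin → Irby → Marden → Garth → Jorvik: 6+17+10+4 = 37
Cheapest is Eskin → Irby → Ulver → Jorvik at 35 km.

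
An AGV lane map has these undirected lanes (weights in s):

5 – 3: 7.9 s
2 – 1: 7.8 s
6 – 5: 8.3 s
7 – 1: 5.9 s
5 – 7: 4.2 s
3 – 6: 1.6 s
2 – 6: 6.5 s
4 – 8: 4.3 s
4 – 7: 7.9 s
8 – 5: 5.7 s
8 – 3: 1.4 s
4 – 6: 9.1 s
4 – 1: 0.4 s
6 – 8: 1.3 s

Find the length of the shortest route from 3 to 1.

6.1 s

Running Dijkstra from 3:
3: 0
8: 1.4  (via 3)
6: 1.6  (via 3)
4: 5.7  (via 8)
1: 6.1  (via 4)
Shortest route: 3–8–4–1 = 6.1 s.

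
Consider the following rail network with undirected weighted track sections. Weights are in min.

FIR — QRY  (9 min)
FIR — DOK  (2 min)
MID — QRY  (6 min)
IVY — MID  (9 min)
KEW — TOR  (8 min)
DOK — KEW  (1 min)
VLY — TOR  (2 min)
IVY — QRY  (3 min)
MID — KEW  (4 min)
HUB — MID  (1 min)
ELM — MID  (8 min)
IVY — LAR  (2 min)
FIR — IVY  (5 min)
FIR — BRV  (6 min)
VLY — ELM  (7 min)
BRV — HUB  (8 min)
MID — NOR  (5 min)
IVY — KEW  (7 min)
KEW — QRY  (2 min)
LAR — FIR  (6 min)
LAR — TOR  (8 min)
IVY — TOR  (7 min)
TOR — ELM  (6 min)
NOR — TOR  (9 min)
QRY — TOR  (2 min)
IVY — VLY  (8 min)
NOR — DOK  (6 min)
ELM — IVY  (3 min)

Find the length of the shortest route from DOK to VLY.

Compare a few routes:
DOK–FIR–IVY–QRY–TOR–VLY: 2+5+3+2+2 = 14
DOK–KEW–TOR–VLY: 1+8+2 = 11
DOK–KEW–QRY–TOR–VLY: 1+2+2+2 = 7
The minimum is 7 min via DOK–KEW–QRY–TOR–VLY.

7 min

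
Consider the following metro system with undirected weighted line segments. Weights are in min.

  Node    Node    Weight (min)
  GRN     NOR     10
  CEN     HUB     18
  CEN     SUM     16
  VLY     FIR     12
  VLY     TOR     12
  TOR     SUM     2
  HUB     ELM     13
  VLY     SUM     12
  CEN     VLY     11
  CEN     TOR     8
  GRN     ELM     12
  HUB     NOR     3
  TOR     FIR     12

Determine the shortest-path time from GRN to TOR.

Shortest distances from GRN:
GRN: 0
NOR: 10  (via GRN)
ELM: 12  (via GRN)
HUB: 13  (via NOR)
CEN: 31  (via HUB)
TOR: 39  (via CEN)
Shortest route: GRN → NOR → HUB → CEN → TOR = 39 min.

39 min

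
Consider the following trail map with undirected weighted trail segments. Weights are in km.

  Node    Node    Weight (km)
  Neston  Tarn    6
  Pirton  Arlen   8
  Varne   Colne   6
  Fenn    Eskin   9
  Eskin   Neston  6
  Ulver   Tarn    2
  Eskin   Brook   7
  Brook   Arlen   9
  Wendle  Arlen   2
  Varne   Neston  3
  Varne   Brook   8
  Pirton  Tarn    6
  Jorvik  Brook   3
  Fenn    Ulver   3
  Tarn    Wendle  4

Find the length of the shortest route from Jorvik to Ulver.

20 km

Enumerating some paths:
Jorvik → Brook → Varne → Neston → Tarn → Ulver: 3+8+3+6+2 = 22
Jorvik → Brook → Eskin → Fenn → Ulver: 3+7+9+3 = 22
Jorvik → Brook → Arlen → Wendle → Tarn → Ulver: 3+9+2+4+2 = 20
Cheapest is Jorvik → Brook → Arlen → Wendle → Tarn → Ulver at 20 km.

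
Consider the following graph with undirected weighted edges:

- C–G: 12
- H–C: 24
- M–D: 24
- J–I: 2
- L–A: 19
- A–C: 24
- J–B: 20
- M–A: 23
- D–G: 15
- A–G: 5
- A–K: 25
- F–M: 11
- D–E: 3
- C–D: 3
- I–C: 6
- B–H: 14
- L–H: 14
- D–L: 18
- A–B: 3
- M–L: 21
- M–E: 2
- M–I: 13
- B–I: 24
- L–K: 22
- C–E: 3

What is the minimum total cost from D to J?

11

Compare a few routes:
D–E–M–I–J: 3+2+13+2 = 20
D–C–I–J: 3+6+2 = 11
D–E–C–I–J: 3+3+6+2 = 14
D–C–E–M–I–J: 3+3+2+13+2 = 23
Cheapest is D–C–I–J at 11.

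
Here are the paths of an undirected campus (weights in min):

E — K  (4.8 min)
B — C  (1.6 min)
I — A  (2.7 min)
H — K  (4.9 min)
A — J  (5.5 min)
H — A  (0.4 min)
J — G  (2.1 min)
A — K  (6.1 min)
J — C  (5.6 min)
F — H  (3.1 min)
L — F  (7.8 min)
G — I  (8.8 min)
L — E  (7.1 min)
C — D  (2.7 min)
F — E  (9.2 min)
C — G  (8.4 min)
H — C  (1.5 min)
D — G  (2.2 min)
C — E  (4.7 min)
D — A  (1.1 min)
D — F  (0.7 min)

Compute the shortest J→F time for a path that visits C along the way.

Shortest J→C: J → C = 5.6
Shortest C→F: C → D → F = 3.4
Total via C: 5.6 + 3.4 = 9 min.

9 min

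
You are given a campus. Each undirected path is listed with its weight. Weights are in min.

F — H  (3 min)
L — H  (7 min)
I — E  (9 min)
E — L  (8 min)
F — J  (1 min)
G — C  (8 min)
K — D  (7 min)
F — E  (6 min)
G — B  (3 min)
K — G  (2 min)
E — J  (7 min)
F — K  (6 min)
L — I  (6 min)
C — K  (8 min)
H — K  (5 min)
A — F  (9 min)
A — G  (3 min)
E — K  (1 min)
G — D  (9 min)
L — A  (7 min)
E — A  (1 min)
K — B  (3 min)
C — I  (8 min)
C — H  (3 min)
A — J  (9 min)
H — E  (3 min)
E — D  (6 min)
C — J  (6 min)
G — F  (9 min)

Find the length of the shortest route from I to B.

13 min

Candidate routes:
I → E → K → B: 9+1+3 = 13
I → E → K → G → B: 9+1+2+3 = 15
I → E → A → G → B: 9+1+3+3 = 16
The minimum is 13 min via I → E → K → B.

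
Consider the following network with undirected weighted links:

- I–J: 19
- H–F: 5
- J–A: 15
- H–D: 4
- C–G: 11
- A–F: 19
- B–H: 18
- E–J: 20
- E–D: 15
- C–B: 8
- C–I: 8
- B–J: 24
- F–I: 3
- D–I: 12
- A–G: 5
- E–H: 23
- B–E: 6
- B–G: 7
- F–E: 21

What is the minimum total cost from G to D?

28

Compare a few routes:
G → B → E → D: 7+6+15 = 28
G → B → H → D: 7+18+4 = 29
The minimum is 28 via G → B → E → D.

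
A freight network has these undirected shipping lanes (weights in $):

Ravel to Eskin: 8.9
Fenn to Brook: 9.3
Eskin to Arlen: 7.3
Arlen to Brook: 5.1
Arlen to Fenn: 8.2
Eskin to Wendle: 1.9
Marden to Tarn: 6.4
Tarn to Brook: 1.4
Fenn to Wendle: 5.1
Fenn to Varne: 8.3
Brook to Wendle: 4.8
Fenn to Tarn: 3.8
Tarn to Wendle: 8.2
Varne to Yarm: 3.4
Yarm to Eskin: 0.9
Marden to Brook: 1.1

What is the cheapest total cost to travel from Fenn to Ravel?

Enumerating some paths:
Fenn → Wendle → Eskin → Ravel: 5.1+1.9+8.9 = 15.9
Fenn → Tarn → Brook → Wendle → Eskin → Ravel: 3.8+1.4+4.8+1.9+8.9 = 20.8
Fenn → Varne → Yarm → Eskin → Ravel: 8.3+3.4+0.9+8.9 = 21.5
Fenn → Tarn → Wendle → Eskin → Ravel: 3.8+8.2+1.9+8.9 = 22.8
The minimum is $15.9 via Fenn → Wendle → Eskin → Ravel.

$15.9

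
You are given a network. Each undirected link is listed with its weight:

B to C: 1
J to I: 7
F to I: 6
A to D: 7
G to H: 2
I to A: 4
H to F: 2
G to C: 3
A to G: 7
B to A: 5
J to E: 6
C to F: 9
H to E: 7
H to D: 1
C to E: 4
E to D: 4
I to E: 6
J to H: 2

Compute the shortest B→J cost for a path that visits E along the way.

11

Best B to E: B–C–E costing 5
Shortest E→J: E–J = 6
Total via E: 5 + 6 = 11.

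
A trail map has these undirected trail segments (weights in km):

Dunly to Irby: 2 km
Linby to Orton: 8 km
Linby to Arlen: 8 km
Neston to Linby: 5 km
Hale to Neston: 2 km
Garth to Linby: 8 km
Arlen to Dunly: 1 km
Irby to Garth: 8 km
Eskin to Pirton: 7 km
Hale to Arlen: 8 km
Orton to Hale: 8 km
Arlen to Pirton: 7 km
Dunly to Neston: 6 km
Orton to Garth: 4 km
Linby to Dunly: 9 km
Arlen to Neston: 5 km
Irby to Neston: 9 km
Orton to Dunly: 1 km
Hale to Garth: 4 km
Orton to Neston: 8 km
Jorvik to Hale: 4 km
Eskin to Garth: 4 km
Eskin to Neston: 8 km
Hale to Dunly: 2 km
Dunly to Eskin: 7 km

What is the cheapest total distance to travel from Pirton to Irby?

10 km

Compare a few routes:
Pirton → Arlen → Dunly → Irby: 7+1+2 = 10
Pirton → Eskin → Dunly → Irby: 7+7+2 = 16
The minimum is 10 km via Pirton → Arlen → Dunly → Irby.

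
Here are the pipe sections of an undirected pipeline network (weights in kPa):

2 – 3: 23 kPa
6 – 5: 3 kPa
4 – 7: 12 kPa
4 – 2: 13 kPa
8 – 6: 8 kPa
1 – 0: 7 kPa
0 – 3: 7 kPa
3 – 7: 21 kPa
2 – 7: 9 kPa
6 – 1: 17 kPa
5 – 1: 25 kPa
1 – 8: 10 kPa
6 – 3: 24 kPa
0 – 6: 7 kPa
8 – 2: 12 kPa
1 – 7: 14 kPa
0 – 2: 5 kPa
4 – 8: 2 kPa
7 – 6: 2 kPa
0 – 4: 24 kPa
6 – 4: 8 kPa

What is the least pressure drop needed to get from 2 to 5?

Shortest distances from 2:
2: 0
0: 5  (via 2)
7: 9  (via 2)
6: 11  (via 7)
1: 12  (via 0)
3: 12  (via 0)
8: 12  (via 2)
4: 13  (via 2)
5: 14  (via 6)
Shortest route: 2–7–6–5 = 14 kPa.

14 kPa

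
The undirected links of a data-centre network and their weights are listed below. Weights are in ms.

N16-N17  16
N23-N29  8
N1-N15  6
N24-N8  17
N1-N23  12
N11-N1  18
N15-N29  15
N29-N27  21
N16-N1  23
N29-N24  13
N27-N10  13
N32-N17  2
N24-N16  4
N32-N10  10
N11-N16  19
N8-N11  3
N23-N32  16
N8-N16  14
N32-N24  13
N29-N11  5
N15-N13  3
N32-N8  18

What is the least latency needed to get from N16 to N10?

Settle nodes by increasing distance from N16:
N16: 0
N24: 4  (via N16)
N8: 14  (via N16)
N17: 16  (via N16)
N32: 17  (via N24)
N11: 17  (via N8)
N29: 17  (via N24)
N1: 23  (via N16)
N23: 25  (via N29)
N10: 27  (via N32)
Shortest route: N16–N24–N32–N10 = 27 ms.

27 ms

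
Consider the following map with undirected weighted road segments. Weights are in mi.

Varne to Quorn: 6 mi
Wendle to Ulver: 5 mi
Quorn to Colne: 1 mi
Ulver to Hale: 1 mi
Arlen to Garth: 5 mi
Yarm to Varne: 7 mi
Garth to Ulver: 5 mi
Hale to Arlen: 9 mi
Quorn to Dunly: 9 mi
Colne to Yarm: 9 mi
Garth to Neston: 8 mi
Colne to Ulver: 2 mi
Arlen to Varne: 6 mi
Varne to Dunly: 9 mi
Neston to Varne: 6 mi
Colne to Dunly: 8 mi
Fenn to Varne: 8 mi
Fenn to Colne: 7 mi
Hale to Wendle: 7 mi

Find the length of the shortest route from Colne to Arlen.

12 mi

Enumerating some paths:
Colne - Ulver - Hale - Arlen: 2+1+9 = 12
Colne - Quorn - Varne - Arlen: 1+6+6 = 13
The minimum is 12 mi via Colne - Ulver - Hale - Arlen.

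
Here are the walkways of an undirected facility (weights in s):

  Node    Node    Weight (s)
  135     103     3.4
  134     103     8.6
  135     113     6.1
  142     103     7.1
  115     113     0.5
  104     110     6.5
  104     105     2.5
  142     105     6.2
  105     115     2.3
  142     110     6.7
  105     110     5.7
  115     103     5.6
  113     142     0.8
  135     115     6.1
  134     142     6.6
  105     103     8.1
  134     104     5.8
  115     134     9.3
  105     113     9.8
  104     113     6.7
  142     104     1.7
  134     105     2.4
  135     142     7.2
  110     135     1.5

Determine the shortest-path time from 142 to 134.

6 s

Shortest distances from 142:
142: 0
113: 0.8  (via 142)
115: 1.3  (via 113)
104: 1.7  (via 142)
105: 3.6  (via 115)
134: 6  (via 105)
Shortest route: 142 → 113 → 115 → 105 → 134 = 6 s.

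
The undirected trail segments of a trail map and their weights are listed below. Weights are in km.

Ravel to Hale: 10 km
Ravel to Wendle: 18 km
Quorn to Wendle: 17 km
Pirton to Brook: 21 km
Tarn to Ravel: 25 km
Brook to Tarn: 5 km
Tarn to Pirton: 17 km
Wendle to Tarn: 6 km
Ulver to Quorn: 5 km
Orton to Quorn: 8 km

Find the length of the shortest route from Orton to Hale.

53 km

Compare a few routes:
Orton–Quorn–Wendle–Tarn–Ravel–Hale: 8+17+6+25+10 = 66
Orton–Quorn–Wendle–Ravel–Hale: 8+17+18+10 = 53
The minimum is 53 km via Orton–Quorn–Wendle–Ravel–Hale.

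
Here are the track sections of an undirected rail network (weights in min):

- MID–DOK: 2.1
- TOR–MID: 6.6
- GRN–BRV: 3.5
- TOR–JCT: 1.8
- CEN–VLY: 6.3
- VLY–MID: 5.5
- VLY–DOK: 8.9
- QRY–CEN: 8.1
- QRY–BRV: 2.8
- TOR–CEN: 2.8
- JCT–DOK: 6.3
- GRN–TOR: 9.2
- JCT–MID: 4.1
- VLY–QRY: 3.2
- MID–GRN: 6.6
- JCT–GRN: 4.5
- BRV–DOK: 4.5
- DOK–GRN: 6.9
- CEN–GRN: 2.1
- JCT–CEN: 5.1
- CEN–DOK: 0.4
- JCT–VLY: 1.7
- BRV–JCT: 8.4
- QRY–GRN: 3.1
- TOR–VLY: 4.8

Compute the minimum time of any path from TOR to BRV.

Settle nodes by increasing distance from TOR:
TOR: 0
JCT: 1.8  (via TOR)
CEN: 2.8  (via TOR)
DOK: 3.2  (via CEN)
VLY: 3.5  (via JCT)
GRN: 4.9  (via CEN)
MID: 5.3  (via DOK)
QRY: 6.7  (via VLY)
BRV: 7.7  (via DOK)
Shortest route: TOR → CEN → DOK → BRV = 7.7 min.

7.7 min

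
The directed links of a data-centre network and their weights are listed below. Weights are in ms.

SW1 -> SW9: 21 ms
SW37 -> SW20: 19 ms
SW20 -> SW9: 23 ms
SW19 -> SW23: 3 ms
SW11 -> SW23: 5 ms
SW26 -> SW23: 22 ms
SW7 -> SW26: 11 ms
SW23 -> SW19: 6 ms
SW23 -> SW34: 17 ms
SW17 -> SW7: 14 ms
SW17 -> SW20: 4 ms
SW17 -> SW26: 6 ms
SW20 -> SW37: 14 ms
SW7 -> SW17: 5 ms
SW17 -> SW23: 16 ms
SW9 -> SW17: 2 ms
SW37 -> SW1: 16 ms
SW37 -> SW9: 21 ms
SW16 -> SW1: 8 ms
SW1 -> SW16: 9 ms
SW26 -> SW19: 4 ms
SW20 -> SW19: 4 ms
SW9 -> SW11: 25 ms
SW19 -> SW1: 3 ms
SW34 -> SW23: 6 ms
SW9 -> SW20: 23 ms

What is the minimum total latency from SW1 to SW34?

Candidate routes:
SW1 → SW9 → SW17 → SW20 → SW19 → SW23 → SW34: 21+2+4+4+3+17 = 51
SW1 → SW9 → SW17 → SW26 → SW19 → SW23 → SW34: 21+2+6+4+3+17 = 53
SW1 → SW9 → SW17 → SW23 → SW34: 21+2+16+17 = 56
The minimum is 51 ms via SW1 → SW9 → SW17 → SW20 → SW19 → SW23 → SW34.

51 ms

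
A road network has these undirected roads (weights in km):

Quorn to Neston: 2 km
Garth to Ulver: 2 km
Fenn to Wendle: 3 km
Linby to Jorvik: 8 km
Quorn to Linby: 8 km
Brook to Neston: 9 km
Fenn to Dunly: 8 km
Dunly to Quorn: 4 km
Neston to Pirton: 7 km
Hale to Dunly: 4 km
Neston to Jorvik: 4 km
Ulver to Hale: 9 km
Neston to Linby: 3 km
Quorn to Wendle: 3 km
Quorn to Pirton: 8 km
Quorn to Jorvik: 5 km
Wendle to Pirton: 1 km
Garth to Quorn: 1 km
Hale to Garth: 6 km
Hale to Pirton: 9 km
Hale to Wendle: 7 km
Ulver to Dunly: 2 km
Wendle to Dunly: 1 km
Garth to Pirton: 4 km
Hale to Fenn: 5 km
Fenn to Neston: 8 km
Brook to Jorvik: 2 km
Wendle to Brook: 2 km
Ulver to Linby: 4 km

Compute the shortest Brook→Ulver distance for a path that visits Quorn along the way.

8 km

Shortest Brook→Quorn: Brook–Wendle–Quorn = 5
Best Quorn to Ulver: Quorn–Garth–Ulver costing 3
Total via Quorn: 5 + 3 = 8 km.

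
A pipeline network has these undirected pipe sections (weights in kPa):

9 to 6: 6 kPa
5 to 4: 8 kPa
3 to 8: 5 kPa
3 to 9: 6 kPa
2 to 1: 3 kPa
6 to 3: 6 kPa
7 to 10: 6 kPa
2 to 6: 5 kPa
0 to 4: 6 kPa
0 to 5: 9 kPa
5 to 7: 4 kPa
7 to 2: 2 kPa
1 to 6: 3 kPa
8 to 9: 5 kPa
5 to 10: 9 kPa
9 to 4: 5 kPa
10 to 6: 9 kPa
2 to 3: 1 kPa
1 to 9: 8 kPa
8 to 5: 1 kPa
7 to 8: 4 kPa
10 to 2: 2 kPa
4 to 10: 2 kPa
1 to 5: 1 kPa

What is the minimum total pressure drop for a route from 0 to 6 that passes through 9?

Shortest 0→9: 0 → 4 → 9 = 11
Shortest 9→6: 9 → 6 = 6
Total via 9: 11 + 6 = 17 kPa.

17 kPa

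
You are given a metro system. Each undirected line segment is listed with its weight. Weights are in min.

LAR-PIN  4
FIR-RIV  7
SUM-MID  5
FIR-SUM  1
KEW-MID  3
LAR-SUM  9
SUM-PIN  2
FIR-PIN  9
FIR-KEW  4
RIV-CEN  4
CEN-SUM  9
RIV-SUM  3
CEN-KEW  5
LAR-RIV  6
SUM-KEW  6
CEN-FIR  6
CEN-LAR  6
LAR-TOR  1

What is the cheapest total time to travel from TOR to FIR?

8 min

Enumerating some paths:
TOR - LAR - RIV - SUM - FIR: 1+6+3+1 = 11
TOR - LAR - SUM - FIR: 1+9+1 = 11
TOR - LAR - PIN - SUM - FIR: 1+4+2+1 = 8
Cheapest is TOR - LAR - PIN - SUM - FIR at 8 min.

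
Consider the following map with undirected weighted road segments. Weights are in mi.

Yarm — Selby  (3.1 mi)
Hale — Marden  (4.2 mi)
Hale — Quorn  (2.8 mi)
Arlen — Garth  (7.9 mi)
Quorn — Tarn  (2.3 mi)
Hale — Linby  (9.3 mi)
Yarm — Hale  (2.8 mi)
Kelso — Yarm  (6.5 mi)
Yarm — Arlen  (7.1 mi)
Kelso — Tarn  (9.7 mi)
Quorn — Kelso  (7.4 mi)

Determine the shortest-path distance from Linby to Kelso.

18.6 mi

Settle nodes by increasing distance from Linby:
Linby: 0
Hale: 9.3  (via Linby)
Yarm: 12.1  (via Hale)
Quorn: 12.1  (via Hale)
Marden: 13.5  (via Hale)
Tarn: 14.4  (via Quorn)
Selby: 15.2  (via Yarm)
Kelso: 18.6  (via Yarm)
Shortest route: Linby → Hale → Yarm → Kelso = 18.6 mi.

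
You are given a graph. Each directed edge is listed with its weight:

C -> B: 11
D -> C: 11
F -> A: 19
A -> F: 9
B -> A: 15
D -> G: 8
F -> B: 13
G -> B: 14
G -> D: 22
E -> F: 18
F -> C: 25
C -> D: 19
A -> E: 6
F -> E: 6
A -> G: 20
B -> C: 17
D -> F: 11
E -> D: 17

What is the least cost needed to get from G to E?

Settle nodes by increasing distance from G:
G: 0
B: 14  (via G)
D: 22  (via G)
A: 29  (via B)
C: 31  (via B)
F: 33  (via D)
E: 35  (via A)
Shortest route: G–B–A–E = 35.

35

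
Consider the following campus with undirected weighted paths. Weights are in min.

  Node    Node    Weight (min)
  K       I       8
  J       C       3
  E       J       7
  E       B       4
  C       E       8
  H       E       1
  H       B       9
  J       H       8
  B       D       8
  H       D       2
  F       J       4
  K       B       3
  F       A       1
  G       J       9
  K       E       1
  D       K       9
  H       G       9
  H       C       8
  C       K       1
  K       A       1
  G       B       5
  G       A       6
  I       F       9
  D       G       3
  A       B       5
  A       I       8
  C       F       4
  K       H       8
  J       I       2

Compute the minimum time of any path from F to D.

6 min

Settle nodes by increasing distance from F:
F: 0
A: 1  (via F)
K: 2  (via A)
C: 3  (via K)
E: 3  (via K)
H: 4  (via E)
J: 4  (via F)
B: 5  (via K)
D: 6  (via H)
Shortest route: F → A → K → E → H → D = 6 min.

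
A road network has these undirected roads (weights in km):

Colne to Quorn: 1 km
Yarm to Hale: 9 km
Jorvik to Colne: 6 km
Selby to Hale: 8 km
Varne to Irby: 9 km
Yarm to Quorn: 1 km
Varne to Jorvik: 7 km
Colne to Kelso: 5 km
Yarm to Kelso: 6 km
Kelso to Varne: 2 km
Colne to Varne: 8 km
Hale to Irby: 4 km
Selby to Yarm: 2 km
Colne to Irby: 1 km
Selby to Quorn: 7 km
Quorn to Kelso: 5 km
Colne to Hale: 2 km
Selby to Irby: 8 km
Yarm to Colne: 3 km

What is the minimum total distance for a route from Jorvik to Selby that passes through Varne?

17 km

Best Jorvik to Varne: Jorvik → Varne costing 7
Best Varne to Selby: Varne → Kelso → Yarm → Selby costing 10
Total via Varne: 7 + 10 = 17 km.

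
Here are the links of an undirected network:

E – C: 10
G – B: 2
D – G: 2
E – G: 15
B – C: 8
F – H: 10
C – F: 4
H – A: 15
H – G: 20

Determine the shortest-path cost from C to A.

29

Enumerating some paths:
C → F → H → A: 4+10+15 = 29
C → B → G → H → A: 8+2+20+15 = 45
Cheapest is C → F → H → A at 29.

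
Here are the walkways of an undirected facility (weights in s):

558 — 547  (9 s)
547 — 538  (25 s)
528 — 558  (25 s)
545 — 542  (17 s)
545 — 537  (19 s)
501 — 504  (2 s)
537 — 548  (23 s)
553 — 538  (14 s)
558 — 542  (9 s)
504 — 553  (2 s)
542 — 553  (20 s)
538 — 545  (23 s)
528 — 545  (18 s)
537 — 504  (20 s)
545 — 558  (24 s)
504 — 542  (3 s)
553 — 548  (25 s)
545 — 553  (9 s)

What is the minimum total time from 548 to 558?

39 s

Running Dijkstra from 548:
548: 0
537: 23  (via 548)
553: 25  (via 548)
504: 27  (via 553)
501: 29  (via 504)
542: 30  (via 504)
545: 34  (via 553)
538: 39  (via 553)
558: 39  (via 542)
Shortest route: 548 → 553 → 504 → 542 → 558 = 39 s.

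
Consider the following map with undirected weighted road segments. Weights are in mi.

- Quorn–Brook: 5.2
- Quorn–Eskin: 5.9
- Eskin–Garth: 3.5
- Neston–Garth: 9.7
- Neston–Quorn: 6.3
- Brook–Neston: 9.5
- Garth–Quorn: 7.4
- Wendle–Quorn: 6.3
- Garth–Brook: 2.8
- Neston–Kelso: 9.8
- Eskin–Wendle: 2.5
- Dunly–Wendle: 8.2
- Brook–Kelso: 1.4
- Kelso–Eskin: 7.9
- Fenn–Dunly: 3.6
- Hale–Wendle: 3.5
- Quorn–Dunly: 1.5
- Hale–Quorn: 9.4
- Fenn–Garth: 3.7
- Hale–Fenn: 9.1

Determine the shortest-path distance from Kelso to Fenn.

7.9 mi

Candidate routes:
Kelso → Brook → Garth → Fenn: 1.4+2.8+3.7 = 7.9
Kelso → Brook → Quorn → Dunly → Fenn: 1.4+5.2+1.5+3.6 = 11.7
Cheapest is Kelso → Brook → Garth → Fenn at 7.9 mi.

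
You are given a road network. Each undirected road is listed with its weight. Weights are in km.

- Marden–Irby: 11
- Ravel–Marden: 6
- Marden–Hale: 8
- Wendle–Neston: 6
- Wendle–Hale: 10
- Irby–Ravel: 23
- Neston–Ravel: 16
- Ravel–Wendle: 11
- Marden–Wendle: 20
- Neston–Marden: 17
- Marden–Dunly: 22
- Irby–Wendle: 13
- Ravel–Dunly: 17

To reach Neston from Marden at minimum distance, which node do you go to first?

Neston

Compare a few routes:
Marden → Ravel → Neston: 6+16 = 22
Marden → Ravel → Wendle → Neston: 6+11+6 = 23
Marden → Hale → Wendle → Neston: 8+10+6 = 24
Marden → Neston: 17 = 17
Cheapest is Marden → Neston at 17 km.
So from Marden the first move is to Neston.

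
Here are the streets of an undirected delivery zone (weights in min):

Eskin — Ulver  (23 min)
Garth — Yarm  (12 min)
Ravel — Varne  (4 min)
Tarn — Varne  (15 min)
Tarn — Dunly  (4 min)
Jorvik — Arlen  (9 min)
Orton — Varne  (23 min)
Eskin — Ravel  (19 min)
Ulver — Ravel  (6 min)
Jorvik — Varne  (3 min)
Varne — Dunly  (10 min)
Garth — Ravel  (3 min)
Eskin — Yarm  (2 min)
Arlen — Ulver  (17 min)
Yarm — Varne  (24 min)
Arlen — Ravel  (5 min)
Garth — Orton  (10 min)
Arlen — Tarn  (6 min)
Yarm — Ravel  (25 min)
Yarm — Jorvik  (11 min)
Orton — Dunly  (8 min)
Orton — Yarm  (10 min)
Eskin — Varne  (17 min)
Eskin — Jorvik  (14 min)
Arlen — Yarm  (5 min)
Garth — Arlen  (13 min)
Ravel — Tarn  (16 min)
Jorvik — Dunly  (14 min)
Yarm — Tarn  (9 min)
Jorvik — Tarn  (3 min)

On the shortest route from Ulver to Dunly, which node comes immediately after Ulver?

Ravel

Candidate routes:
Ulver → Arlen → Tarn → Dunly: 17+6+4 = 27
Ulver → Ravel → Varne → Dunly: 6+4+10 = 20
Ulver → Ravel → Arlen → Tarn → Dunly: 6+5+6+4 = 21
Ulver → Ravel → Tarn → Dunly: 6+16+4 = 26
The minimum is 20 min via Ulver → Ravel → Varne → Dunly.
So from Ulver the first move is to Ravel.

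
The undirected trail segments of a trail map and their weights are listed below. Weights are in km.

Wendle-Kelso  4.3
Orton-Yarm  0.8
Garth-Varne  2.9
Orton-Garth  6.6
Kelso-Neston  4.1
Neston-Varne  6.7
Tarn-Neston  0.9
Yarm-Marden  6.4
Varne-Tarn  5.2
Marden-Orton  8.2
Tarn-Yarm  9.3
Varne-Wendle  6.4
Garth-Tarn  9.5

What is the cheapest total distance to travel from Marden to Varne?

Candidate routes:
Marden - Yarm - Tarn - Varne: 6.4+9.3+5.2 = 20.9
Marden - Orton - Garth - Varne: 8.2+6.6+2.9 = 17.7
Marden - Yarm - Orton - Garth - Varne: 6.4+0.8+6.6+2.9 = 16.7
Cheapest is Marden - Yarm - Orton - Garth - Varne at 16.7 km.

16.7 km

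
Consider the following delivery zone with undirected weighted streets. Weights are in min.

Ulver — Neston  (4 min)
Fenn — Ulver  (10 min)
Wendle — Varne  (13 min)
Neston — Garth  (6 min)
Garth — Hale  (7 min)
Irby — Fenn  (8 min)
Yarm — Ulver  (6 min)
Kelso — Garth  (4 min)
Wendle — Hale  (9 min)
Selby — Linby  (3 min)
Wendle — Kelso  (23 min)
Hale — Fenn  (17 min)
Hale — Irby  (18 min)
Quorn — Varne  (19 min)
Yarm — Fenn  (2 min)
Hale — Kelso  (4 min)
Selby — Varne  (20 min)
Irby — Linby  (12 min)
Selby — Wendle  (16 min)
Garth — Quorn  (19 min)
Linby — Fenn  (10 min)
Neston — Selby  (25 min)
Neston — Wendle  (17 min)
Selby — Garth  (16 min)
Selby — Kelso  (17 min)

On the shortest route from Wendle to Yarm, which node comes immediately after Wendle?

Candidate routes:
Wendle → Hale → Fenn → Yarm: 9+17+2 = 28
Wendle → Neston → Ulver → Yarm: 17+4+6 = 27
Wendle → Selby → Linby → Fenn → Yarm: 16+3+10+2 = 31
Wendle → Hale → Garth → Neston → Ulver → Yarm: 9+7+6+4+6 = 32
The minimum is 27 min via Wendle → Neston → Ulver → Yarm.
So from Wendle the first move is to Neston.

Neston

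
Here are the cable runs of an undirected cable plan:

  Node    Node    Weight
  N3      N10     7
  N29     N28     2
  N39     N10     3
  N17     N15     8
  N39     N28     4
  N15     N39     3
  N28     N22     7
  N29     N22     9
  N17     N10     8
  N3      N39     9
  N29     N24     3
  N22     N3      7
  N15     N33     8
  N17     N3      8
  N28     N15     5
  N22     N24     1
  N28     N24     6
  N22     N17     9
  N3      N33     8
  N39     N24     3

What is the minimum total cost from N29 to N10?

9

Shortest distances from N29:
N29: 0
N28: 2  (via N29)
N24: 3  (via N29)
N22: 4  (via N24)
N39: 6  (via N28)
N15: 7  (via N28)
N10: 9  (via N39)
Shortest route: N29 → N28 → N39 → N10 = 9.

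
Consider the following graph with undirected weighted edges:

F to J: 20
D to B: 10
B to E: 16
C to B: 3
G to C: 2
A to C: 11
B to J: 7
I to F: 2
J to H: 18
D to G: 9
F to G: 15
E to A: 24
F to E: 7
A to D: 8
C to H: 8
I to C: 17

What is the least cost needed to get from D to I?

26

Enumerating some paths:
D–G–F–I: 9+15+2 = 26
D–G–C–I: 9+2+17 = 28
The minimum is 26 via D–G–F–I.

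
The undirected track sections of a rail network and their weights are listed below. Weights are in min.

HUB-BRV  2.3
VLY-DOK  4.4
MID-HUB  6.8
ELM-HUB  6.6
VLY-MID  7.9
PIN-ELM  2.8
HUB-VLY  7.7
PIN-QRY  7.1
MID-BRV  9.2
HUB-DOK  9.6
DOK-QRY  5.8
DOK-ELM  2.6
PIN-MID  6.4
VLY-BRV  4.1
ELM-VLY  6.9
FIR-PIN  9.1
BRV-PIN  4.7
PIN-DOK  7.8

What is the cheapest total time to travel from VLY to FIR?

17.9 min

Shortest distances from VLY:
VLY: 0
BRV: 4.1  (via VLY)
DOK: 4.4  (via VLY)
HUB: 6.4  (via BRV)
ELM: 6.9  (via VLY)
MID: 7.9  (via VLY)
PIN: 8.8  (via BRV)
QRY: 10.2  (via DOK)
FIR: 17.9  (via PIN)
Shortest route: VLY–BRV–PIN–FIR = 17.9 min.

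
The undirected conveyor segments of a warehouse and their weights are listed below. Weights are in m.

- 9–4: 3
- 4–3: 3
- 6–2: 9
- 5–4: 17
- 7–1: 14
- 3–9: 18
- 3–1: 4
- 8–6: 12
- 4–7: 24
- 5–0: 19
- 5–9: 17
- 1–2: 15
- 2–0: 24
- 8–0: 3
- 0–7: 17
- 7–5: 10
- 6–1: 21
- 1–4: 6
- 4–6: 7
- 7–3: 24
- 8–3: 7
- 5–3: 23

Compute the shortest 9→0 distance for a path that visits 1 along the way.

Best 9 to 1: 9 → 4 → 1 costing 9
Best 1 to 0: 1 → 3 → 8 → 0 costing 14
Total via 1: 9 + 14 = 23 m.

23 m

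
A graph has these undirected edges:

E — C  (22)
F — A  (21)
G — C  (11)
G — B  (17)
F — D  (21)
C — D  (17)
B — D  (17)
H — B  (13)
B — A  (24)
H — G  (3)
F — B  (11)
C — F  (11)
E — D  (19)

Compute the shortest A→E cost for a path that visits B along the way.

60

Best A to B: A → B costing 24
Shortest B→E: B → D → E = 36
Total via B: 24 + 36 = 60.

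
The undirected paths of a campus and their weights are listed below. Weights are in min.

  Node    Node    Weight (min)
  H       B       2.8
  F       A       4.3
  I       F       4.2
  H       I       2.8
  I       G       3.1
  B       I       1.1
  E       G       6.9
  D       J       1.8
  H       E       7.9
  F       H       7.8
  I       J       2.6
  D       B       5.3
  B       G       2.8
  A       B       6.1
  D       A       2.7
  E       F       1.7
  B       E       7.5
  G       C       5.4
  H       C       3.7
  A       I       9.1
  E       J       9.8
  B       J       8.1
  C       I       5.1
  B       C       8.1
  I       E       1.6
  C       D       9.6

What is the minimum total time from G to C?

5.4 min

Shortest distances from G:
G: 0
B: 2.8  (via G)
I: 3.1  (via G)
E: 4.7  (via I)
C: 5.4  (via G)
Shortest route: G → C = 5.4 min.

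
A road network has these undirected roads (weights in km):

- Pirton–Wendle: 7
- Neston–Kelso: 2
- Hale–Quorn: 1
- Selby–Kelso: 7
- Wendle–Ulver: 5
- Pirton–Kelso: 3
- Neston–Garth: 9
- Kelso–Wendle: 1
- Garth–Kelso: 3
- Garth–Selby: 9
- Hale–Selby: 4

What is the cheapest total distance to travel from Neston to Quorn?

Running Dijkstra from Neston:
Neston: 0
Kelso: 2  (via Neston)
Wendle: 3  (via Kelso)
Pirton: 5  (via Kelso)
Garth: 5  (via Kelso)
Ulver: 8  (via Wendle)
Selby: 9  (via Kelso)
Hale: 13  (via Selby)
Quorn: 14  (via Hale)
Shortest route: Neston–Kelso–Selby–Hale–Quorn = 14 km.

14 km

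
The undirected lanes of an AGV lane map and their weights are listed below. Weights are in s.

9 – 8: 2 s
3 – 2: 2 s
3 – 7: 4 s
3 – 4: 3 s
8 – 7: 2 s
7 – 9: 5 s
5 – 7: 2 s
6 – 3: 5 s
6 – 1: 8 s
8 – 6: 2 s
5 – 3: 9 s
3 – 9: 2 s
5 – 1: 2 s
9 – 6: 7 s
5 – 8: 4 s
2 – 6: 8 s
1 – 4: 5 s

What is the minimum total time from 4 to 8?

7 s

Compare a few routes:
4–3–7–8: 3+4+2 = 9
4–3–9–8: 3+2+2 = 7
4–1–5–7–8: 5+2+2+2 = 11
4–3–6–8: 3+5+2 = 10
Cheapest is 4–3–9–8 at 7 s.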